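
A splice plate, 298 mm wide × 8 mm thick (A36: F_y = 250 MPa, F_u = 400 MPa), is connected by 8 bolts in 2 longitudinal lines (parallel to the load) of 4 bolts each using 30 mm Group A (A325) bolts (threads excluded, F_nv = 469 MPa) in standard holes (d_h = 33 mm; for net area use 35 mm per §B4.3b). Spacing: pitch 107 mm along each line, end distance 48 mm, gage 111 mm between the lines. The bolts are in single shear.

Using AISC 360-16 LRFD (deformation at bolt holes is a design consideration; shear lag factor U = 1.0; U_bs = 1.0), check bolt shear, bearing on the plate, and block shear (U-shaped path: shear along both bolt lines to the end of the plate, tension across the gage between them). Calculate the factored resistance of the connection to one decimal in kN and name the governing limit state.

846.6 kN (block shear governs)

Bolt shear: A_b = π(30)²/4 = 706.86 mm². φR_n = 0.75 × 469 × 706.86 × 8 × 1 = 1989.1 kN.
Bearing (8 mm plate, F_u = 400 MPa): end bolts L_c = 48 − 33/2 = 31.5, R_n = min(1.2×31.5×8×400, 2.4×30×8×400) = 120.96 kN/bolt; interior L_c = 107 − 33 = 74, R_n = 230.4 kN/bolt. φR_n = 0.75 × (2×120.96 + 6×230.4) = 1218.2 kN.
Block shear: shear path 2×[48+3×107] = 2×369 mm, A_gv = 5904, A_nv = 2×(369 − 3.5×35)×8 = 3944 mm²; tension across gage: (111 − 1×35)×8 = 608 mm². R_n = min(0.6×400×3944, 0.6×250×5904) + 1.0×400×608 = min(946.56, 885.6) + 243.2 = 1128.8 kN. φR_n = 0.75 × 1128.8 = 846.6 kN.
Governing: min(1989.1, 1218.2, 846.6) = 846.6 kN → block shear.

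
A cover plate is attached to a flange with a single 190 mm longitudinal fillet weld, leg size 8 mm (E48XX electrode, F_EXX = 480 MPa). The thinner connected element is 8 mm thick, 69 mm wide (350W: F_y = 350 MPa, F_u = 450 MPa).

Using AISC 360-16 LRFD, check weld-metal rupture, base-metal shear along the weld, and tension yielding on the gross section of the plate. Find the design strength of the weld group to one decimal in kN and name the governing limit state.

Weld metal: throat = 0.707×8 = 5.656 mm, L = 190 mm. φR_n = 0.75 × 0.6 × 480 × 5.656 × 190 = 232.1 kN.
Base metal shear (8 mm plate): yield φR_n = 1.0×0.6×350×8×190 = 319.2 kN; rupture φR_n = 0.75×0.6×450×8×190 = 307.8 kN; take 307.8 kN (rupture).
Tension yield (gross): A_g = 69×8 = 552 mm². φR_n = 0.90 × 350 × 552 = 173.9 kN.
Governing: min(232.1, 307.8, 173.9) = 173.9 kN → gross-section yield.

173.9 kN (gross-section yield governs)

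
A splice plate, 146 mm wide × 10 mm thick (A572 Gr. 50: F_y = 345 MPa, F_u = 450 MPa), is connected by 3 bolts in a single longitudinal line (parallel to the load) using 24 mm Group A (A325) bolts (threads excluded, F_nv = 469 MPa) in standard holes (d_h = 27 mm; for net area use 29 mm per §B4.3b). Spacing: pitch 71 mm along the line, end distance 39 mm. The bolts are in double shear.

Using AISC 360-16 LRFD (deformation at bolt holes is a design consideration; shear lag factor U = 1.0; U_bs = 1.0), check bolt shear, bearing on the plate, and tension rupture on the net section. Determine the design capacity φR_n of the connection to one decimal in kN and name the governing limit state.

394.9 kN (net-section rupture governs)

Bolt shear: A_b = π(24)²/4 = 452.39 mm². φR_n = 0.75 × 469 × 452.39 × 3 × 2 = 954.8 kN.
Bearing (10 mm plate, F_u = 450 MPa): end bolts L_c = 39 − 27/2 = 25.5, R_n = min(1.2×25.5×10×450, 2.4×24×10×450) = 137.7 kN/bolt; interior L_c = 71 − 27 = 44, R_n = 237.6 kN/bolt. φR_n = 0.75 × (1×137.7 + 2×237.6) = 459.7 kN.
Tension rupture (net): A_n = (146 − 1×29)×10 = 1170 mm² (U = 1.0, A_e = A_n). φR_n = 0.75 × 450 × 1170 = 394.9 kN.
Governing: min(954.8, 459.7, 394.9) = 394.9 kN → net-section rupture.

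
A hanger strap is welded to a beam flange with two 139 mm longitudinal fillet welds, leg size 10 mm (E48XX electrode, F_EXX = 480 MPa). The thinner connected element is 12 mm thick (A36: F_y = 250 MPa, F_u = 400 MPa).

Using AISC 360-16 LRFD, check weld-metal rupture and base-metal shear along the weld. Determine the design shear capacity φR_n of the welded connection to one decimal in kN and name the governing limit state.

424.5 kN (weld metal governs)

Weld metal: throat = 0.707×10 = 7.07 mm, L = 2×139 = 278 mm. φR_n = 0.75 × 0.6 × 480 × 7.07 × 278 = 424.5 kN.
Base metal shear (12 mm plate): yield φR_n = 1.0×0.6×250×12×278 = 500.4 kN; rupture φR_n = 0.75×0.6×400×12×278 = 600.5 kN; take 500.4 kN (yield).
Governing: min(424.5, 500.4) = 424.5 kN → weld metal.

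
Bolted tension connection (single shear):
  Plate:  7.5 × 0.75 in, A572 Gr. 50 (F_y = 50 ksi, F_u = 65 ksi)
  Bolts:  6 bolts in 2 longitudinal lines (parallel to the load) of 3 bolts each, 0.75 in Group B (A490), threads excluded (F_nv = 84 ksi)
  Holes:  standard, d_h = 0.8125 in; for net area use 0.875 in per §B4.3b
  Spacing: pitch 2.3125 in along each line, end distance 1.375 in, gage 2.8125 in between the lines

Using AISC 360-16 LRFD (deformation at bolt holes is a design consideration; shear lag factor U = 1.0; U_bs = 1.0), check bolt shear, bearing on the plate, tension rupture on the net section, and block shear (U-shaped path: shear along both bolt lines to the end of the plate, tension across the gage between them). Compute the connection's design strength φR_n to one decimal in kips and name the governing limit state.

167.0 kips (bolt shear governs)

Bolt shear: A_b = π(0.75)²/4 = 0.44179 in². φR_n = 0.75 × 84 × 0.44179 × 6 × 1 = 167.0 kips.
Bearing (0.75 in plate, F_u = 65 ksi): end bolts L_c = 1.375 − 0.8125/2 = 0.96875, R_n = min(1.2×0.96875×0.75×65, 2.4×0.75×0.75×65) = 56.672 kips/bolt; interior L_c = 2.3125 − 0.8125 = 1.5, R_n = 87.75 kips/bolt. φR_n = 0.75 × (2×56.672 + 4×87.75) = 348.3 kips.
Tension rupture (net): A_n = (7.5 − 2×0.875)×0.75 = 4.3125 in² (U = 1.0, A_e = A_n). φR_n = 0.75 × 65 × 4.3125 = 210.2 kips.
Block shear: shear path 2×[1.375+2×2.3125] = 2×6 in, A_gv = 9, A_nv = 2×(6 − 2.5×0.875)×0.75 = 5.7188 in²; tension across gage: (2.8125 − 1×0.875)×0.75 = 1.4531 in². R_n = min(0.6×65×5.7188, 0.6×50×9) + 1.0×65×1.4531 = min(223.03, 270) + 94.452 = 317.48 kips. φR_n = 0.75 × 317.48 = 238.1 kips.
Governing: min(167.0, 348.3, 210.2, 238.1) = 167.0 kips → bolt shear.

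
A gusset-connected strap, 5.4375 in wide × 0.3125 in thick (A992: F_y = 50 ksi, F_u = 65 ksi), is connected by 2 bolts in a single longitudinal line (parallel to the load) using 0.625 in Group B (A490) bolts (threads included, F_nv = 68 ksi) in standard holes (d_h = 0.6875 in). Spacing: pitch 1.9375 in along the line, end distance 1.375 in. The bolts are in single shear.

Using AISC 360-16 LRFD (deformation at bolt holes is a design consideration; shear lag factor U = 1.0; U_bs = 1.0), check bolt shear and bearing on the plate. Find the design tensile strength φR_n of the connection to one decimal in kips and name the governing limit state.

31.3 kips (bolt shear governs)

Bolt shear: A_b = π(0.625)²/4 = 0.3068 in². φR_n = 0.75 × 68 × 0.3068 × 2 × 1 = 31.3 kips.
Bearing (0.3125 in plate, F_u = 65 ksi): end bolts L_c = 1.375 − 0.6875/2 = 1.03125, R_n = min(1.2×1.03125×0.3125×65, 2.4×0.625×0.3125×65) = 25.137 kips/bolt; interior L_c = 1.9375 − 0.6875 = 1.25, R_n = 30.469 kips/bolt. φR_n = 0.75 × (1×25.137 + 1×30.469) = 41.7 kips.
Governing: min(31.3, 41.7) = 31.3 kips → bolt shear.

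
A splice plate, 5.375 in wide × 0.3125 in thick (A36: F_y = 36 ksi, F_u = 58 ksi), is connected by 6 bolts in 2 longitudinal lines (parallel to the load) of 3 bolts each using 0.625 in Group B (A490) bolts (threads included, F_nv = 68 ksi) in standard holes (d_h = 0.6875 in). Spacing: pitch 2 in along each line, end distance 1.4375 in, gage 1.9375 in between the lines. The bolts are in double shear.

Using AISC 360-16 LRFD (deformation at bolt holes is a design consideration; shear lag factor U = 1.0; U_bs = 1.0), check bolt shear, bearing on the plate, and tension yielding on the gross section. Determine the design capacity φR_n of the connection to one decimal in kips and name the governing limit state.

54.4 kips (gross-section yield governs)

Bolt shear: A_b = π(0.625)²/4 = 0.3068 in². φR_n = 0.75 × 68 × 0.3068 × 6 × 2 = 187.8 kips.
Bearing (0.3125 in plate, F_u = 58 ksi): end bolts L_c = 1.4375 − 0.6875/2 = 1.09375, R_n = min(1.2×1.09375×0.3125×58, 2.4×0.625×0.3125×58) = 23.789 kips/bolt; interior L_c = 2 − 0.6875 = 1.3125, R_n = 27.188 kips/bolt. φR_n = 0.75 × (2×23.789 + 4×27.188) = 117.2 kips.
Tension yield (gross): A_g = 5.375×0.3125 = 1.6797 in². φR_n = 0.90 × 36 × 1.6797 = 54.4 kips.
Governing: min(187.8, 117.2, 54.4) = 54.4 kips → gross-section yield.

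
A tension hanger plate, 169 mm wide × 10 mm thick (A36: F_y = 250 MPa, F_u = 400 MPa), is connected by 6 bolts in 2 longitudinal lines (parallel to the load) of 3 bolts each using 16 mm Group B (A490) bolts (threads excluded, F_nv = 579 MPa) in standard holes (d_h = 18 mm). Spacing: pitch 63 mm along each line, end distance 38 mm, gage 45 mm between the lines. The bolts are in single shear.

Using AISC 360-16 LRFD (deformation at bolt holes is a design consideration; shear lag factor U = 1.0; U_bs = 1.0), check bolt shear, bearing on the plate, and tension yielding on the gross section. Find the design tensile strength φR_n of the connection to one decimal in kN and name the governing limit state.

380.3 kN (gross-section yield governs)

Bolt shear: A_b = π(16)²/4 = 201.06 mm². φR_n = 0.75 × 579 × 201.06 × 6 × 1 = 523.9 kN.
Bearing (10 mm plate, F_u = 400 MPa): end bolts L_c = 38 − 18/2 = 29, R_n = min(1.2×29×10×400, 2.4×16×10×400) = 139.2 kN/bolt; interior L_c = 63 − 18 = 45, R_n = 153.6 kN/bolt. φR_n = 0.75 × (2×139.2 + 4×153.6) = 669.6 kN.
Tension yield (gross): A_g = 169×10 = 1690 mm². φR_n = 0.90 × 250 × 1690 = 380.3 kN.
Governing: min(523.9, 669.6, 380.3) = 380.3 kN → gross-section yield.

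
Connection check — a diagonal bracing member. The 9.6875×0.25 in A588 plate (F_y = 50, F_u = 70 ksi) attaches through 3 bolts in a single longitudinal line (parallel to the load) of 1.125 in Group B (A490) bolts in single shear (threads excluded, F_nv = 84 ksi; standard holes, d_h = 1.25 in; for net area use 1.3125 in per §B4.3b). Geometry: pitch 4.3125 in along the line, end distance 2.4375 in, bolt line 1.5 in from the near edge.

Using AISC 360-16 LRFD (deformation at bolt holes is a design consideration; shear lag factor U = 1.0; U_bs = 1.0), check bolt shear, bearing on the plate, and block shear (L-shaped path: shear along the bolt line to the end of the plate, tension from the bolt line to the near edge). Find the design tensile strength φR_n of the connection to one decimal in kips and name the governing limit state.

Bolt shear: A_b = π(1.125)²/4 = 0.99402 in². φR_n = 0.75 × 84 × 0.99402 × 3 × 1 = 187.9 kips.
Bearing (0.25 in plate, F_u = 70 ksi): end bolts L_c = 2.4375 − 1.25/2 = 1.8125, R_n = min(1.2×1.8125×0.25×70, 2.4×1.125×0.25×70) = 38.063 kips/bolt; interior L_c = 4.3125 − 1.25 = 3.0625, R_n = 47.25 kips/bolt. φR_n = 0.75 × (1×38.063 + 2×47.25) = 99.4 kips.
Block shear: shear path 1×[2.4375+2×4.3125] = 1×11.0625 in, A_gv = 2.7656, A_nv = 1×(11.0625 − 2.5×1.3125)×0.25 = 1.9453 in²; tension to near edge: (1.5 − 0.5×1.3125)×0.25 = 0.21094 in². R_n = min(0.6×70×1.9453, 0.6×50×2.7656) + 1.0×70×0.21094 = min(81.703, 82.968) + 14.766 = 96.469 kips. φR_n = 0.75 × 96.469 = 72.4 kips.
Governing: min(187.9, 99.4, 72.4) = 72.4 kips → block shear.

72.4 kips (block shear governs)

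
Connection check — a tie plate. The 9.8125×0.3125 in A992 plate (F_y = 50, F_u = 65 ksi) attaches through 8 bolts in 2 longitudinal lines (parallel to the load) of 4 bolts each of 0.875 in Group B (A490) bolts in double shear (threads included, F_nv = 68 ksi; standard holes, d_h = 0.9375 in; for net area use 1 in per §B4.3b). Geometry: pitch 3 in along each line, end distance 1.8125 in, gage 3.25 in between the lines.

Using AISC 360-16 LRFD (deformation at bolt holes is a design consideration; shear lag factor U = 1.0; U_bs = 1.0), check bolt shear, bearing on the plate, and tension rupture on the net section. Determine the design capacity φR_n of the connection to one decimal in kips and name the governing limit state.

119.0 kips (net-section rupture governs)

Bolt shear: A_b = π(0.875)²/4 = 0.60132 in². φR_n = 0.75 × 68 × 0.60132 × 8 × 2 = 490.7 kips.
Bearing (0.3125 in plate, F_u = 65 ksi): end bolts L_c = 1.8125 − 0.9375/2 = 1.34375, R_n = min(1.2×1.34375×0.3125×65, 2.4×0.875×0.3125×65) = 32.754 kips/bolt; interior L_c = 3 − 0.9375 = 2.0625, R_n = 42.656 kips/bolt. φR_n = 0.75 × (2×32.754 + 6×42.656) = 241.1 kips.
Tension rupture (net): A_n = (9.8125 − 2×1)×0.3125 = 2.4414 in² (U = 1.0, A_e = A_n). φR_n = 0.75 × 65 × 2.4414 = 119.0 kips.
Governing: min(490.7, 241.1, 119.0) = 119.0 kips → net-section rupture.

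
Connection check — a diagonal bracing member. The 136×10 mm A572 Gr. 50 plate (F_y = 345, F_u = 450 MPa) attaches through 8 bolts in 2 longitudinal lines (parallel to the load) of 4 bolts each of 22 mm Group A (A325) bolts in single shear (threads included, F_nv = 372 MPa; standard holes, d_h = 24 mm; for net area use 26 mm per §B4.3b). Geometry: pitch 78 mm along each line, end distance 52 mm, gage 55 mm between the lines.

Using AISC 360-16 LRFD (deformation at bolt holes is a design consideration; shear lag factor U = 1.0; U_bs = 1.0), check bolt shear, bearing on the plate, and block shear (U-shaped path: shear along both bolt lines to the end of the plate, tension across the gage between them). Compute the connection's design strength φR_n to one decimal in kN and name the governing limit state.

Bolt shear: A_b = π(22)²/4 = 380.13 mm². φR_n = 0.75 × 372 × 380.13 × 8 × 1 = 848.5 kN.
Bearing (10 mm plate, F_u = 450 MPa): end bolts L_c = 52 − 24/2 = 40, R_n = min(1.2×40×10×450, 2.4×22×10×450) = 216 kN/bolt; interior L_c = 78 − 24 = 54, R_n = 237.6 kN/bolt. φR_n = 0.75 × (2×216 + 6×237.6) = 1393.2 kN.
Block shear: shear path 2×[52+3×78] = 2×286 mm, A_gv = 5720, A_nv = 2×(286 − 3.5×26)×10 = 3900 mm²; tension across gage: (55 − 1×26)×10 = 290 mm². R_n = min(0.6×450×3900, 0.6×345×5720) + 1.0×450×290 = min(1053, 1184) + 130.5 = 1183.5 kN. φR_n = 0.75 × 1183.5 = 887.6 kN.
Governing: min(848.5, 1393.2, 887.6) = 848.5 kN → bolt shear.

848.5 kN (bolt shear governs)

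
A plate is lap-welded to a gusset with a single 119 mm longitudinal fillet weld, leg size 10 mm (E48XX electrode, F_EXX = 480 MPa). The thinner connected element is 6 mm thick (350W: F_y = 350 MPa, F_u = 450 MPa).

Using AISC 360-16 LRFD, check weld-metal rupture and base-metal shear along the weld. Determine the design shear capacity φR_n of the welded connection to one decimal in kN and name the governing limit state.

144.6 kN (base-metal shear governs)

Weld metal: throat = 0.707×10 = 7.07 mm, L = 119 mm. φR_n = 0.75 × 0.6 × 480 × 7.07 × 119 = 181.7 kN.
Base metal shear (6 mm plate): yield φR_n = 1.0×0.6×350×6×119 = 149.9 kN; rupture φR_n = 0.75×0.6×450×6×119 = 144.6 kN; take 144.6 kN (rupture).
Governing: min(181.7, 144.6) = 144.6 kN → base-metal shear.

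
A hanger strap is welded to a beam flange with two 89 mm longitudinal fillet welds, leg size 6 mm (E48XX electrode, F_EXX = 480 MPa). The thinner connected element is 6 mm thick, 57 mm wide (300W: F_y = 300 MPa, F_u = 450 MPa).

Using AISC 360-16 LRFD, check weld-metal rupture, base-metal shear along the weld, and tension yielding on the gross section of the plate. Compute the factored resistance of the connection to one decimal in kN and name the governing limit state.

Weld metal: throat = 0.707×6 = 4.242 mm, L = 2×89 = 178 mm. φR_n = 0.75 × 0.6 × 480 × 4.242 × 178 = 163.1 kN.
Base metal shear (6 mm plate): yield φR_n = 1.0×0.6×300×6×178 = 192.2 kN; rupture φR_n = 0.75×0.6×450×6×178 = 216.3 kN; take 192.2 kN (yield).
Tension yield (gross): A_g = 57×6 = 342 mm². φR_n = 0.90 × 300 × 342 = 92.3 kN.
Governing: min(163.1, 192.2, 92.3) = 92.3 kN → gross-section yield.

92.3 kN (gross-section yield governs)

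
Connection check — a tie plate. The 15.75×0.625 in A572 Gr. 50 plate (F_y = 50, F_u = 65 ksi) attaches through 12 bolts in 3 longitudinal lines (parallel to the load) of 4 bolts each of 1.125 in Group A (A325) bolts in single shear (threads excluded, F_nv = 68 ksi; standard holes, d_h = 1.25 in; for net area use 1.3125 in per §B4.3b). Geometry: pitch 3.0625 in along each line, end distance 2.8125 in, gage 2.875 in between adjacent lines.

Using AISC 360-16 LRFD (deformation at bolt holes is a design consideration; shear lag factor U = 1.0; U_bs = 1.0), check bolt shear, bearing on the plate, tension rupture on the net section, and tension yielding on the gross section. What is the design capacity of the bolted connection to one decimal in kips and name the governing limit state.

359.9 kips (net-section rupture governs)

Bolt shear: A_b = π(1.125)²/4 = 0.99402 in². φR_n = 0.75 × 68 × 0.99402 × 12 × 1 = 608.3 kips.
Bearing (0.625 in plate, F_u = 65 ksi): end bolts L_c = 2.8125 − 1.25/2 = 2.1875, R_n = min(1.2×2.1875×0.625×65, 2.4×1.125×0.625×65) = 106.64 kips/bolt; interior L_c = 3.0625 − 1.25 = 1.8125, R_n = 88.359 kips/bolt. φR_n = 0.75 × (3×106.64 + 9×88.359) = 836.4 kips.
Tension rupture (net): A_n = (15.75 − 3×1.3125)×0.625 = 7.3828 in² (U = 1.0, A_e = A_n). φR_n = 0.75 × 65 × 7.3828 = 359.9 kips.
Tension yield (gross): A_g = 15.75×0.625 = 9.8438 in². φR_n = 0.90 × 50 × 9.8438 = 443.0 kips.
Governing: min(608.3, 836.4, 359.9, 443.0) = 359.9 kips → net-section rupture.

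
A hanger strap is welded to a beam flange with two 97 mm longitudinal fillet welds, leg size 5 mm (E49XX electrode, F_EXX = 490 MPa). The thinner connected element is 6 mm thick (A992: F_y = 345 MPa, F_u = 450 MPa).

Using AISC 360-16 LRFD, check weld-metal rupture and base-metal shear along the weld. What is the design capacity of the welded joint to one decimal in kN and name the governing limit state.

Weld metal: throat = 0.707×5 = 3.535 mm, L = 2×97 = 194 mm. φR_n = 0.75 × 0.6 × 490 × 3.535 × 194 = 151.2 kN.
Base metal shear (6 mm plate): yield φR_n = 1.0×0.6×345×6×194 = 240.9 kN; rupture φR_n = 0.75×0.6×450×6×194 = 235.7 kN; take 235.7 kN (rupture).
Governing: min(151.2, 235.7) = 151.2 kN → weld metal.

151.2 kN (weld metal governs)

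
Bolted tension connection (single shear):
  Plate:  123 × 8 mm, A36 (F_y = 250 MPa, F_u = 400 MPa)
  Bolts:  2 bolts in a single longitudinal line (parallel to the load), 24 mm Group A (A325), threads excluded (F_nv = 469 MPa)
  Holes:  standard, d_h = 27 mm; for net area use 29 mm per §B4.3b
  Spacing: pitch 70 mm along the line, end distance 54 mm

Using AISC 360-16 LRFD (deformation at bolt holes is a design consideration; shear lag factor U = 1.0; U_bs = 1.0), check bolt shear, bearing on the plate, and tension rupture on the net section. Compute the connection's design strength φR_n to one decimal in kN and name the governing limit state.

Bolt shear: A_b = π(24)²/4 = 452.39 mm². φR_n = 0.75 × 469 × 452.39 × 2 × 1 = 318.3 kN.
Bearing (8 mm plate, F_u = 400 MPa): end bolts L_c = 54 − 27/2 = 40.5, R_n = min(1.2×40.5×8×400, 2.4×24×8×400) = 155.52 kN/bolt; interior L_c = 70 − 27 = 43, R_n = 165.12 kN/bolt. φR_n = 0.75 × (1×155.52 + 1×165.12) = 240.5 kN.
Tension rupture (net): A_n = (123 − 1×29)×8 = 752 mm² (U = 1.0, A_e = A_n). φR_n = 0.75 × 400 × 752 = 225.6 kN.
Governing: min(318.3, 240.5, 225.6) = 225.6 kN → net-section rupture.

225.6 kN (net-section rupture governs)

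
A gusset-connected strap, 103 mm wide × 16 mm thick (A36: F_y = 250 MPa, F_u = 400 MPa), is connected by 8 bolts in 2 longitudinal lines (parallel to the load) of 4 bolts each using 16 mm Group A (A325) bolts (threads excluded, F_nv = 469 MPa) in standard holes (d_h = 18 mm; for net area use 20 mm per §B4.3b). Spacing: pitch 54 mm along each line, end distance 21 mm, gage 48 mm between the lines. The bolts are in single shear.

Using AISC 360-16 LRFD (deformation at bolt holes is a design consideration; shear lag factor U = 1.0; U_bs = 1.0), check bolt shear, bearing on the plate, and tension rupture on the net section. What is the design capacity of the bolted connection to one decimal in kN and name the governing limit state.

Bolt shear: A_b = π(16)²/4 = 201.06 mm². φR_n = 0.75 × 469 × 201.06 × 8 × 1 = 565.8 kN.
Bearing (16 mm plate, F_u = 400 MPa): end bolts L_c = 21 − 18/2 = 12, R_n = min(1.2×12×16×400, 2.4×16×16×400) = 92.16 kN/bolt; interior L_c = 54 − 18 = 36, R_n = 245.76 kN/bolt. φR_n = 0.75 × (2×92.16 + 6×245.76) = 1244.2 kN.
Tension rupture (net): A_n = (103 − 2×20)×16 = 1008 mm² (U = 1.0, A_e = A_n). φR_n = 0.75 × 400 × 1008 = 302.4 kN.
Governing: min(565.8, 1244.2, 302.4) = 302.4 kN → net-section rupture.

302.4 kN (net-section rupture governs)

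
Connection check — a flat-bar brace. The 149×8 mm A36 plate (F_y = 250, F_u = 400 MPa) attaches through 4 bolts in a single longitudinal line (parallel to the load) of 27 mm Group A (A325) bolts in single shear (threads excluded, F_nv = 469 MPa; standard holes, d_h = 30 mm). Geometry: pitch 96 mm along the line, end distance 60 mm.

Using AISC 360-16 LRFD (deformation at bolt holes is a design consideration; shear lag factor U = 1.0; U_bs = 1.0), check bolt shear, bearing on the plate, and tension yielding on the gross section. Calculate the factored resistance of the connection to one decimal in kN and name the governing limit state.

268.2 kN (gross-section yield governs)

Bolt shear: A_b = π(27)²/4 = 572.56 mm². φR_n = 0.75 × 469 × 572.56 × 4 × 1 = 805.6 kN.
Bearing (8 mm plate, F_u = 400 MPa): end bolts L_c = 60 − 30/2 = 45, R_n = min(1.2×45×8×400, 2.4×27×8×400) = 172.8 kN/bolt; interior L_c = 96 − 30 = 66, R_n = 207.36 kN/bolt. φR_n = 0.75 × (1×172.8 + 3×207.36) = 596.2 kN.
Tension yield (gross): A_g = 149×8 = 1192 mm². φR_n = 0.90 × 250 × 1192 = 268.2 kN.
Governing: min(805.6, 596.2, 268.2) = 268.2 kN → gross-section yield.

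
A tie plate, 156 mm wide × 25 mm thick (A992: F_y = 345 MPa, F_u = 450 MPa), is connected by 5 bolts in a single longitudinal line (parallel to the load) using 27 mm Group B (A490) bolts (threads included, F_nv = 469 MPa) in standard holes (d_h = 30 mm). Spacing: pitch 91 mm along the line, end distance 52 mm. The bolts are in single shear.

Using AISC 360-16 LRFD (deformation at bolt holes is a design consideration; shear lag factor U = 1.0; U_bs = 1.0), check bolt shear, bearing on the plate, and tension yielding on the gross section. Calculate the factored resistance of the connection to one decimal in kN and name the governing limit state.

Bolt shear: A_b = π(27)²/4 = 572.56 mm². φR_n = 0.75 × 469 × 572.56 × 5 × 1 = 1007.0 kN.
Bearing (25 mm plate, F_u = 450 MPa): end bolts L_c = 52 − 30/2 = 37, R_n = min(1.2×37×25×450, 2.4×27×25×450) = 499.5 kN/bolt; interior L_c = 91 − 30 = 61, R_n = 729 kN/bolt. φR_n = 0.75 × (1×499.5 + 4×729) = 2561.6 kN.
Tension yield (gross): A_g = 156×25 = 3900 mm². φR_n = 0.90 × 345 × 3900 = 1211.0 kN.
Governing: min(1007.0, 2561.6, 1211.0) = 1007.0 kN → bolt shear.

1007.0 kN (bolt shear governs)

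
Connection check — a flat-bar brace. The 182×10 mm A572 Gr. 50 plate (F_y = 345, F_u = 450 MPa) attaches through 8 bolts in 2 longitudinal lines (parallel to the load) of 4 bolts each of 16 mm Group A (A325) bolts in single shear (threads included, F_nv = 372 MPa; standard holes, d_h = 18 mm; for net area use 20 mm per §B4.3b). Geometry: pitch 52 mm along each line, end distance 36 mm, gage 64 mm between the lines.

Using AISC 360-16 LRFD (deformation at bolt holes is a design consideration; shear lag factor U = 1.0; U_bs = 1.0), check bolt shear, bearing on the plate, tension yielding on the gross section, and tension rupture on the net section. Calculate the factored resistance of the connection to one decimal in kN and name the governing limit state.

448.8 kN (bolt shear governs)

Bolt shear: A_b = π(16)²/4 = 201.06 mm². φR_n = 0.75 × 372 × 201.06 × 8 × 1 = 448.8 kN.
Bearing (10 mm plate, F_u = 450 MPa): end bolts L_c = 36 − 18/2 = 27, R_n = min(1.2×27×10×450, 2.4×16×10×450) = 145.8 kN/bolt; interior L_c = 52 − 18 = 34, R_n = 172.8 kN/bolt. φR_n = 0.75 × (2×145.8 + 6×172.8) = 996.3 kN.
Tension yield (gross): A_g = 182×10 = 1820 mm². φR_n = 0.90 × 345 × 1820 = 565.1 kN.
Tension rupture (net): A_n = (182 − 2×20)×10 = 1420 mm² (U = 1.0, A_e = A_n). φR_n = 0.75 × 450 × 1420 = 479.3 kN.
Governing: min(448.8, 996.3, 565.1, 479.3) = 448.8 kN → bolt shear.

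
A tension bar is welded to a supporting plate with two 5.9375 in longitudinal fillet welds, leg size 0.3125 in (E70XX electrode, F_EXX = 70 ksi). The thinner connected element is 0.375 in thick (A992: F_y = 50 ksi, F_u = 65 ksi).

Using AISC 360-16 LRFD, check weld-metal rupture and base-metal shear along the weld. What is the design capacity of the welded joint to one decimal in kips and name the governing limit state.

Weld metal: throat = 0.707×0.3125 = 0.22094 in, L = 2×5.9375 = 11.875 in. φR_n = 0.75 × 0.6 × 70 × 0.22094 × 11.875 = 82.6 kips.
Base metal shear (0.375 in plate): yield φR_n = 1.0×0.6×50×0.375×11.875 = 133.6 kips; rupture φR_n = 0.75×0.6×65×0.375×11.875 = 130.3 kips; take 130.3 kips (rupture).
Governing: min(82.6, 130.3) = 82.6 kips → weld metal.

82.6 kips (weld metal governs)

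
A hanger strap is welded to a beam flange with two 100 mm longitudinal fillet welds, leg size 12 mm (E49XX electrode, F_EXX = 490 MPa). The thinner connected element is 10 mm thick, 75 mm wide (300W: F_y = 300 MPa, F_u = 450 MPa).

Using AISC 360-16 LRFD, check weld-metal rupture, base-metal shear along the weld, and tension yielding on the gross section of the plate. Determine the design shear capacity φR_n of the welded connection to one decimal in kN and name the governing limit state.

Weld metal: throat = 0.707×12 = 8.484 mm, L = 2×100 = 200 mm. φR_n = 0.75 × 0.6 × 490 × 8.484 × 200 = 374.1 kN.
Base metal shear (10 mm plate): yield φR_n = 1.0×0.6×300×10×200 = 360.0 kN; rupture φR_n = 0.75×0.6×450×10×200 = 405.0 kN; take 360.0 kN (yield).
Tension yield (gross): A_g = 75×10 = 750 mm². φR_n = 0.90 × 300 × 750 = 202.5 kN.
Governing: min(374.1, 360.0, 202.5) = 202.5 kN → gross-section yield.

202.5 kN (gross-section yield governs)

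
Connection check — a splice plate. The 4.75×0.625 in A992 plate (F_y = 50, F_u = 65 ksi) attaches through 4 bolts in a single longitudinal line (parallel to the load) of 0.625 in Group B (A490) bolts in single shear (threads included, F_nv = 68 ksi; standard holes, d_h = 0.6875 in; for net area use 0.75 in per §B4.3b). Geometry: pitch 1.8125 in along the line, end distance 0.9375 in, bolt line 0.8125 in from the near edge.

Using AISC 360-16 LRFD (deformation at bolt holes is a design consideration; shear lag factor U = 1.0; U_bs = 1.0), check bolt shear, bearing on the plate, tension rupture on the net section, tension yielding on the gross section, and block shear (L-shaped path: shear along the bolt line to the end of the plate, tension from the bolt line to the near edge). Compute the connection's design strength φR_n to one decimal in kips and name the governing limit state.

Bolt shear: A_b = π(0.625)²/4 = 0.3068 in². φR_n = 0.75 × 68 × 0.3068 × 4 × 1 = 62.6 kips.
Bearing (0.625 in plate, F_u = 65 ksi): end bolts L_c = 0.9375 − 0.6875/2 = 0.59375, R_n = min(1.2×0.59375×0.625×65, 2.4×0.625×0.625×65) = 28.945 kips/bolt; interior L_c = 1.8125 − 0.6875 = 1.125, R_n = 54.844 kips/bolt. φR_n = 0.75 × (1×28.945 + 3×54.844) = 145.1 kips.
Tension rupture (net): A_n = (4.75 − 1×0.75)×0.625 = 2.5 in² (U = 1.0, A_e = A_n). φR_n = 0.75 × 65 × 2.5 = 121.9 kips.
Tension yield (gross): A_g = 4.75×0.625 = 2.9688 in². φR_n = 0.90 × 50 × 2.9688 = 133.6 kips.
Block shear: shear path 1×[0.9375+3×1.8125] = 1×6.375 in, A_gv = 3.9844, A_nv = 1×(6.375 − 3.5×0.75)×0.625 = 2.3438 in²; tension to near edge: (0.8125 − 0.5×0.75)×0.625 = 0.27344 in². R_n = min(0.6×65×2.3438, 0.6×50×3.9844) + 1.0×65×0.27344 = min(91.408, 119.53) + 17.774 = 109.18 kips. φR_n = 0.75 × 109.18 = 81.9 kips.
Governing: min(62.6, 145.1, 121.9, 133.6, 81.9) = 62.6 kips → bolt shear.

62.6 kips (bolt shear governs)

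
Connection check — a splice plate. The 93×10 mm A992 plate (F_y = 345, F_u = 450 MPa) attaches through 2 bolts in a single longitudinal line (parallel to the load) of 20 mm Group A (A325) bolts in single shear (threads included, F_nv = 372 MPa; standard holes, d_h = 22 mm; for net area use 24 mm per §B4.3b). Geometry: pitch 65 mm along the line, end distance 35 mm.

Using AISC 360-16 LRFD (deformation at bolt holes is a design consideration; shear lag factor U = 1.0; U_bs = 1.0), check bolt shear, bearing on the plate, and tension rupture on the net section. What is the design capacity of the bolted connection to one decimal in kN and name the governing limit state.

Bolt shear: A_b = π(20)²/4 = 314.16 mm². φR_n = 0.75 × 372 × 314.16 × 2 × 1 = 175.3 kN.
Bearing (10 mm plate, F_u = 450 MPa): end bolts L_c = 35 − 22/2 = 24, R_n = min(1.2×24×10×450, 2.4×20×10×450) = 129.6 kN/bolt; interior L_c = 65 − 22 = 43, R_n = 216 kN/bolt. φR_n = 0.75 × (1×129.6 + 1×216) = 259.2 kN.
Tension rupture (net): A_n = (93 − 1×24)×10 = 690 mm² (U = 1.0, A_e = A_n). φR_n = 0.75 × 450 × 690 = 232.9 kN.
Governing: min(175.3, 259.2, 232.9) = 175.3 kN → bolt shear.

175.3 kN (bolt shear governs)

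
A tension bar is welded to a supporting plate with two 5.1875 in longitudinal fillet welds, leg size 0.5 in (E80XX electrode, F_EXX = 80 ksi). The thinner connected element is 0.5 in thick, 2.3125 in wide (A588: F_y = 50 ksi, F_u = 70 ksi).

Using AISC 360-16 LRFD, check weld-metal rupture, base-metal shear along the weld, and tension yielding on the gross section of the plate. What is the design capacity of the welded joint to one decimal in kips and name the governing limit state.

Weld metal: throat = 0.707×0.5 = 0.3535 in, L = 2×5.1875 = 10.375 in. φR_n = 0.75 × 0.6 × 80 × 0.3535 × 10.375 = 132.0 kips.
Base metal shear (0.5 in plate): yield φR_n = 1.0×0.6×50×0.5×10.375 = 155.6 kips; rupture φR_n = 0.75×0.6×70×0.5×10.375 = 163.4 kips; take 155.6 kips (yield).
Tension yield (gross): A_g = 2.3125×0.5 = 1.1563 in². φR_n = 0.90 × 50 × 1.1563 = 52.0 kips.
Governing: min(132.0, 155.6, 52.0) = 52.0 kips → gross-section yield.

52.0 kips (gross-section yield governs)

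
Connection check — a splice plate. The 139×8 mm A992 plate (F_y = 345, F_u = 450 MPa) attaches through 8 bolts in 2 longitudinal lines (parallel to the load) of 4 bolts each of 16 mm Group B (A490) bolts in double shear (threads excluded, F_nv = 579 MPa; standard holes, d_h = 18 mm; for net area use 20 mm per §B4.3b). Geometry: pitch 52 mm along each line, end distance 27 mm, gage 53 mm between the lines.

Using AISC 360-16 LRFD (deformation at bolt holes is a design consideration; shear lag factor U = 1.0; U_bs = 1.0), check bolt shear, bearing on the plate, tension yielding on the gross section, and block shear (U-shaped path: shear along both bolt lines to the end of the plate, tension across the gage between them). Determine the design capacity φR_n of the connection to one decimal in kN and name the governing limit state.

345.3 kN (gross-section yield governs)

Bolt shear: A_b = π(16)²/4 = 201.06 mm². φR_n = 0.75 × 579 × 201.06 × 8 × 2 = 1397.0 kN.
Bearing (8 mm plate, F_u = 450 MPa): end bolts L_c = 27 − 18/2 = 18, R_n = min(1.2×18×8×450, 2.4×16×8×450) = 77.76 kN/bolt; interior L_c = 52 − 18 = 34, R_n = 138.24 kN/bolt. φR_n = 0.75 × (2×77.76 + 6×138.24) = 738.7 kN.
Tension yield (gross): A_g = 139×8 = 1112 mm². φR_n = 0.90 × 345 × 1112 = 345.3 kN.
Block shear: shear path 2×[27+3×52] = 2×183 mm, A_gv = 2928, A_nv = 2×(183 − 3.5×20)×8 = 1808 mm²; tension across gage: (53 − 1×20)×8 = 264 mm². R_n = min(0.6×450×1808, 0.6×345×2928) + 1.0×450×264 = min(488.16, 606.1) + 118.8 = 606.96 kN. φR_n = 0.75 × 606.96 = 455.2 kN.
Governing: min(1397.0, 738.7, 345.3, 455.2) = 345.3 kN → gross-section yield.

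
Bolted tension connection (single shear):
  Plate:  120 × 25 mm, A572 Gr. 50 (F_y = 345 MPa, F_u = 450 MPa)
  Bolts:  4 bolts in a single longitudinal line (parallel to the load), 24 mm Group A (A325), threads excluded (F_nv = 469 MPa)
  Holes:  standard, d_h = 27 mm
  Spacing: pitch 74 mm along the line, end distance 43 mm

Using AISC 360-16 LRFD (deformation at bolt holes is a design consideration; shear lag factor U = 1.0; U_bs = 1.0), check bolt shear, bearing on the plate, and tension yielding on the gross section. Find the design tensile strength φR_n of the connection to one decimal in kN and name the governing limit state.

Bolt shear: A_b = π(24)²/4 = 452.39 mm². φR_n = 0.75 × 469 × 452.39 × 4 × 1 = 636.5 kN.
Bearing (25 mm plate, F_u = 450 MPa): end bolts L_c = 43 − 27/2 = 29.5, R_n = min(1.2×29.5×25×450, 2.4×24×25×450) = 398.25 kN/bolt; interior L_c = 74 − 27 = 47, R_n = 634.5 kN/bolt. φR_n = 0.75 × (1×398.25 + 3×634.5) = 1726.3 kN.
Tension yield (gross): A_g = 120×25 = 3000 mm². φR_n = 0.90 × 345 × 3000 = 931.5 kN.
Governing: min(636.5, 1726.3, 931.5) = 636.5 kN → bolt shear.

636.5 kN (bolt shear governs)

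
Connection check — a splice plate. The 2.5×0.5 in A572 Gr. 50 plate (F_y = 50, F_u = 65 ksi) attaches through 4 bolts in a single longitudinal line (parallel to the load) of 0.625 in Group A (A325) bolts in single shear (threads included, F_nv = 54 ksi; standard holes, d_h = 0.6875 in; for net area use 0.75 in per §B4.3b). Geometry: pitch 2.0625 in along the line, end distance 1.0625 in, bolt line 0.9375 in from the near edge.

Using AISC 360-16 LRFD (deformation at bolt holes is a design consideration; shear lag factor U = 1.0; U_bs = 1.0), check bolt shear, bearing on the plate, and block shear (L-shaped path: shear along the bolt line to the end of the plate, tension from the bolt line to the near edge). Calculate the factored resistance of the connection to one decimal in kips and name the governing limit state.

49.7 kips (bolt shear governs)

Bolt shear: A_b = π(0.625)²/4 = 0.3068 in². φR_n = 0.75 × 54 × 0.3068 × 4 × 1 = 49.7 kips.
Bearing (0.5 in plate, F_u = 65 ksi): end bolts L_c = 1.0625 − 0.6875/2 = 0.71875, R_n = min(1.2×0.71875×0.5×65, 2.4×0.625×0.5×65) = 28.031 kips/bolt; interior L_c = 2.0625 − 0.6875 = 1.375, R_n = 48.75 kips/bolt. φR_n = 0.75 × (1×28.031 + 3×48.75) = 130.7 kips.
Block shear: shear path 1×[1.0625+3×2.0625] = 1×7.25 in, A_gv = 3.625, A_nv = 1×(7.25 − 3.5×0.75)×0.5 = 2.3125 in²; tension to near edge: (0.9375 − 0.5×0.75)×0.5 = 0.28125 in². R_n = min(0.6×65×2.3125, 0.6×50×3.625) + 1.0×65×0.28125 = min(90.188, 108.75) + 18.281 = 108.47 kips. φR_n = 0.75 × 108.47 = 81.4 kips.
Governing: min(49.7, 130.7, 81.4) = 49.7 kips → bolt shear.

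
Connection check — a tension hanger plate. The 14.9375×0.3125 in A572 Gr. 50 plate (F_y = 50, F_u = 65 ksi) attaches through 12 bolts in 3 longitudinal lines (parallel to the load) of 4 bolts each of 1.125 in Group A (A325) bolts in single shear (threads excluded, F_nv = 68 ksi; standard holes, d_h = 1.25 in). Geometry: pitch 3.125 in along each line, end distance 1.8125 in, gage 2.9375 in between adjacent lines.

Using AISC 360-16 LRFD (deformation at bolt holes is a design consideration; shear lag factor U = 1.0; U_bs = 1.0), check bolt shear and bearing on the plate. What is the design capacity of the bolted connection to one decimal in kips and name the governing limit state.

373.6 kips (bearing governs)

Bolt shear: A_b = π(1.125)²/4 = 0.99402 in². φR_n = 0.75 × 68 × 0.99402 × 12 × 1 = 608.3 kips.
Bearing (0.3125 in plate, F_u = 65 ksi): end bolts L_c = 1.8125 − 1.25/2 = 1.1875, R_n = min(1.2×1.1875×0.3125×65, 2.4×1.125×0.3125×65) = 28.945 kips/bolt; interior L_c = 3.125 − 1.25 = 1.875, R_n = 45.703 kips/bolt. φR_n = 0.75 × (3×28.945 + 9×45.703) = 373.6 kips.
Governing: min(608.3, 373.6) = 373.6 kips → bearing.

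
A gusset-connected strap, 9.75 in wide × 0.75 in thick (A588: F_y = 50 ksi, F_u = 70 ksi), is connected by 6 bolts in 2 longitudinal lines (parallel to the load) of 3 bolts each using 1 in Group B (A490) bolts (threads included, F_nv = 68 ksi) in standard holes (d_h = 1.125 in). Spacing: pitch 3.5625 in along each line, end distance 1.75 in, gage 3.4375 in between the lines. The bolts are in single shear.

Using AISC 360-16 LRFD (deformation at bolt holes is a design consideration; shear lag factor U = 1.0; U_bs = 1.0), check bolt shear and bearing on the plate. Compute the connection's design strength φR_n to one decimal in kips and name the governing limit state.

Bolt shear: A_b = π(1)²/4 = 0.7854 in². φR_n = 0.75 × 68 × 0.7854 × 6 × 1 = 240.3 kips.
Bearing (0.75 in plate, F_u = 70 ksi): end bolts L_c = 1.75 − 1.125/2 = 1.1875, R_n = min(1.2×1.1875×0.75×70, 2.4×1×0.75×70) = 74.813 kips/bolt; interior L_c = 3.5625 − 1.125 = 2.4375, R_n = 126 kips/bolt. φR_n = 0.75 × (2×74.813 + 4×126) = 490.2 kips.
Governing: min(240.3, 490.2) = 240.3 kips → bolt shear.

240.3 kips (bolt shear governs)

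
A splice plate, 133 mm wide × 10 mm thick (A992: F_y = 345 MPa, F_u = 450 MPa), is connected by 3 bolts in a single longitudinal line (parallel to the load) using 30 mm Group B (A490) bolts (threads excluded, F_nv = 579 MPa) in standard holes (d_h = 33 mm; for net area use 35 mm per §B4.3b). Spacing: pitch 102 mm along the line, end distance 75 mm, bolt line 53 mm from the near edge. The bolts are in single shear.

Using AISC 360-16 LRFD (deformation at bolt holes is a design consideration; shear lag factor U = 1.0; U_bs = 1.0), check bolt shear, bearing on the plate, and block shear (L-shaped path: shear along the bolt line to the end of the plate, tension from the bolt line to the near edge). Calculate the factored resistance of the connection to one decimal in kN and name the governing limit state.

Bolt shear: A_b = π(30)²/4 = 706.86 mm². φR_n = 0.75 × 579 × 706.86 × 3 × 1 = 920.9 kN.
Bearing (10 mm plate, F_u = 450 MPa): end bolts L_c = 75 − 33/2 = 58.5, R_n = min(1.2×58.5×10×450, 2.4×30×10×450) = 315.9 kN/bolt; interior L_c = 102 − 33 = 69, R_n = 324 kN/bolt. φR_n = 0.75 × (1×315.9 + 2×324) = 722.9 kN.
Block shear: shear path 1×[75+2×102] = 1×279 mm, A_gv = 2790, A_nv = 1×(279 − 2.5×35)×10 = 1915 mm²; tension to near edge: (53 − 0.5×35)×10 = 355 mm². R_n = min(0.6×450×1915, 0.6×345×2790) + 1.0×450×355 = min(517.05, 577.53) + 159.75 = 676.8 kN. φR_n = 0.75 × 676.8 = 507.6 kN.
Governing: min(920.9, 722.9, 507.6) = 507.6 kN → block shear.

507.6 kN (block shear governs)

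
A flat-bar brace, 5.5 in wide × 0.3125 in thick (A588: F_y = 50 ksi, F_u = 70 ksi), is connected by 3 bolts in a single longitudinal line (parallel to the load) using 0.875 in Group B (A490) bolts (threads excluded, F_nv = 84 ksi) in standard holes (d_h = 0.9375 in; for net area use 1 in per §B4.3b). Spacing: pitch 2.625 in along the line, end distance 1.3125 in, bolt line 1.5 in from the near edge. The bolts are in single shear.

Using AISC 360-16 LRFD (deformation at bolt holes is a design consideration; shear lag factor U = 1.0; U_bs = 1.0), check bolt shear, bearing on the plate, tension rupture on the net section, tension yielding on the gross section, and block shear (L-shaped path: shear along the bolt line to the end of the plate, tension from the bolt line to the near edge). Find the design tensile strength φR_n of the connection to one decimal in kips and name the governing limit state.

56.4 kips (block shear governs)

Bolt shear: A_b = π(0.875)²/4 = 0.60132 in². φR_n = 0.75 × 84 × 0.60132 × 3 × 1 = 113.6 kips.
Bearing (0.3125 in plate, F_u = 70 ksi): end bolts L_c = 1.3125 − 0.9375/2 = 0.84375, R_n = min(1.2×0.84375×0.3125×70, 2.4×0.875×0.3125×70) = 22.148 kips/bolt; interior L_c = 2.625 − 0.9375 = 1.6875, R_n = 44.297 kips/bolt. φR_n = 0.75 × (1×22.148 + 2×44.297) = 83.1 kips.
Tension rupture (net): A_n = (5.5 − 1×1)×0.3125 = 1.4063 in² (U = 1.0, A_e = A_n). φR_n = 0.75 × 70 × 1.4063 = 73.8 kips.
Tension yield (gross): A_g = 5.5×0.3125 = 1.7188 in². φR_n = 0.90 × 50 × 1.7188 = 77.3 kips.
Block shear: shear path 1×[1.3125+2×2.625] = 1×6.5625 in, A_gv = 2.0508, A_nv = 1×(6.5625 − 2.5×1)×0.3125 = 1.2695 in²; tension to near edge: (1.5 − 0.5×1)×0.3125 = 0.3125 in². R_n = min(0.6×70×1.2695, 0.6×50×2.0508) + 1.0×70×0.3125 = min(53.319, 61.524) + 21.875 = 75.194 kips. φR_n = 0.75 × 75.194 = 56.4 kips.
Governing: min(113.6, 83.1, 73.8, 77.3, 56.4) = 56.4 kips → block shear.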